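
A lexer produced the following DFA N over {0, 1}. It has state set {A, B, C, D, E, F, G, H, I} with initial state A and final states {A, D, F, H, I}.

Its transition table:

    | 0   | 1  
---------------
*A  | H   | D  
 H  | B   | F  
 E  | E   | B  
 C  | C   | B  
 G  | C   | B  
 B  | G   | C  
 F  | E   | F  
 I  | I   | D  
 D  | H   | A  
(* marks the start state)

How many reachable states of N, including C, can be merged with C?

4

First remove the unreachable states {I}; 8 states remain.
P0 = {A,D,F,H} | {B,C,E,G}.
Split {A,D,F,H} by δ(·,0) → {A,D} and {F,H}.
Stable partition: {A,D} | {B,C,E,G} | {F,H} — 3 equivalence classes.
State C belongs to the block {B,C,E,G}, which has 4 states.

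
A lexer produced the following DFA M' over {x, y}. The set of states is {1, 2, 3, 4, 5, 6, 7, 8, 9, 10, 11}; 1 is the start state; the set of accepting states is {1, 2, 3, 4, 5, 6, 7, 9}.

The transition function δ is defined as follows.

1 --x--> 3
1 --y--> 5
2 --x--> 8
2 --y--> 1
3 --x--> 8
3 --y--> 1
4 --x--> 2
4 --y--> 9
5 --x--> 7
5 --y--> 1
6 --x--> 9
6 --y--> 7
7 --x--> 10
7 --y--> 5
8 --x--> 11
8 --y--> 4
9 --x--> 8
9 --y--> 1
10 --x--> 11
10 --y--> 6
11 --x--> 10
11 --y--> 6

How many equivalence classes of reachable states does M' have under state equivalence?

Initial partition by acceptance: {1,2,3,4,5,6,7,9} | {8,10,11}.
Split {1,2,3,4,5,6,7,9} by δ(·,x) → {1,4,5,6} and {2,3,7,9}.
Split {1,4,5,6} by δ(·,y) → {1,5} and {4,6}.
The partition is now stable with 4 blocks: {1,5} | {8,10,11} | {2,3,7,9} | {4,6}.

4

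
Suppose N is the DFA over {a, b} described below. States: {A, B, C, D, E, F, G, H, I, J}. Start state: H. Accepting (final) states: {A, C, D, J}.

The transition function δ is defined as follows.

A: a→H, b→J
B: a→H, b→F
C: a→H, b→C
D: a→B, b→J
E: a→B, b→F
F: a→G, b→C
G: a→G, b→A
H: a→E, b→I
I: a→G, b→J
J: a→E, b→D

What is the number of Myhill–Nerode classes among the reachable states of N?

3

All states are reachable from the start state.
Initial partition by acceptance: {A,C,D,J} | {B,E,F,G,H,I}.
Refine {B,E,F,G,H,I} on symbol b: members go to different blocks, giving {B,E,H} and {F,G,I}.
Stable partition: {A,C,D,J} | {B,E,H} | {F,G,I} — 3 equivalence classes.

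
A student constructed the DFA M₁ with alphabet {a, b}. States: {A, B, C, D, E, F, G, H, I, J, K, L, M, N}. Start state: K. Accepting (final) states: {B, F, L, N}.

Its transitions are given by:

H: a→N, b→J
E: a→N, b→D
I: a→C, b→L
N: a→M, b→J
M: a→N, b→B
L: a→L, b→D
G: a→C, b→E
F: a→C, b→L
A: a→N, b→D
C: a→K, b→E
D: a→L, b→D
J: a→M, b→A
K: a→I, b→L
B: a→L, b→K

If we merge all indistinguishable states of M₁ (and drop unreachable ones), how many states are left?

First remove the unreachable states {F,G,H}; 11 states remain.
P0 = {B,L,N} | {A,C,D,E,I,J,K,M}.
On input a, block {B,L,N} splits into {B,L} and {N}.
On input a, block {A,C,D,E,I,J,K,M} splits into {C,I,J,K} and {A,E,M} and {D}.
Split {B,L} by δ(·,b) → {B} and {L}.
On input a, block {C,I,J,K} splits into {C,I,K} and {J}.
Split {C,I,K} by δ(·,b) → {I,K} and {C}.
Refine {I,K} on symbol a: members go to different blocks, giving {I} and {K}.
Split {A,E,M} by δ(·,b) → {A,E} and {M}.
No further refinement is possible. Final partition (10 blocks): {B} | {I} | {N} | {A,E} | {D} | {L} | {J} | {C} | {K} | {M}.

10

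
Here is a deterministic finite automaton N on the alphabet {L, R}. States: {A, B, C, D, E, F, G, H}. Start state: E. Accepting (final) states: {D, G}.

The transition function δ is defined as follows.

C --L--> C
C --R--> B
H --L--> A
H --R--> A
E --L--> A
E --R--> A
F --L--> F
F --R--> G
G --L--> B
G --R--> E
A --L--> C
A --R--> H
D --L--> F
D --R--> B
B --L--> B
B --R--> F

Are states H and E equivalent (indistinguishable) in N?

First remove the unreachable states {D}; 7 states remain.
P0 = {G} | {A,B,C,E,F,H}.
Refine {A,B,C,E,F,H} on symbol R: members go to different blocks, giving {A,B,C,E,H} and {F}.
Split {A,B,C,E,H} by δ(·,R) → {A,C,E,H} and {B}.
Split {A,C,E,H} by δ(·,R) → {A,E,H} and {C}.
On input L, block {A,E,H} splits into {E,H} and {A}.
No further refinement is possible. Final partition (6 blocks): {G} | {E,H} | {F} | {B} | {C} | {A}.
H and E lie in the same block of the stable partition, so they are equivalent — no string distinguishes them.

Yes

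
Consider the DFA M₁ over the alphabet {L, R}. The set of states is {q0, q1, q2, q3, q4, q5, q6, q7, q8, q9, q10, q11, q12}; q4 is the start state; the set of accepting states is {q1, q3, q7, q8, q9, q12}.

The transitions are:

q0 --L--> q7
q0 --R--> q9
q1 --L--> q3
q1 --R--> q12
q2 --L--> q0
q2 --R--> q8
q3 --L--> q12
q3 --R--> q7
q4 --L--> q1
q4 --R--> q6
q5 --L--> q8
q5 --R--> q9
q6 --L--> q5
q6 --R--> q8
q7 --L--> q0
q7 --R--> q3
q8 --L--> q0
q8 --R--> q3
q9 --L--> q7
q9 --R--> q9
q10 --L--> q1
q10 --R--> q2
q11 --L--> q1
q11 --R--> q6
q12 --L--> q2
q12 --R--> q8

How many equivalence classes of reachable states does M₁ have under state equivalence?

First remove the unreachable states {q10,q11}; 11 states remain.
Start with accepting vs non-accepting: {q1,q3,q7,q8,q9,q12} | {q0,q2,q4,q5,q6}.
On input L, block {q1,q3,q7,q8,q9,q12} splits into {q1,q3,q9} and {q7,q8,q12}.
On input L, block {q1,q3,q9} splits into {q3,q9} and {q1}.
Split {q3,q9} by δ(·,R) → {q3} and {q9}.
Split {q0,q2,q4,q5,q6} by δ(·,L) → {q0,q5} and {q2,q6} and {q4}.
Refine {q7,q8,q12} on symbol L: members go to different blocks, giving {q7,q8} and {q12}.
No further refinement is possible. Final partition (8 blocks): {q3} | {q0,q5} | {q7,q8} | {q1} | {q9} | {q2,q6} | {q4} | {q12}.

8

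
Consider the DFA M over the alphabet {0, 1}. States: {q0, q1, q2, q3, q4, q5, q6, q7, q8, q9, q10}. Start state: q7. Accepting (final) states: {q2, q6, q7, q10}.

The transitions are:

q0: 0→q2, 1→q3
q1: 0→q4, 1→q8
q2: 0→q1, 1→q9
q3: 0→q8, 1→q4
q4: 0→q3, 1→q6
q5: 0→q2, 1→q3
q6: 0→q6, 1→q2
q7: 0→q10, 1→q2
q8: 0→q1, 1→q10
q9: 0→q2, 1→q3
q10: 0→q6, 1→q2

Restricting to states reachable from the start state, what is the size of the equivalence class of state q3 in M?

2

States {q0,q5} cannot be reached from the start state, so discard them.
P0 = {q2,q6,q7,q10} | {q1,q3,q4,q8,q9}.
On input 0, block {q2,q6,q7,q10} splits into {q6,q7,q10} and {q2}.
On input 0, block {q1,q3,q4,q8,q9} splits into {q1,q3,q4,q8} and {q9}.
Split {q1,q3,q4,q8} by δ(·,1) → {q1,q3} and {q4,q8}.
The partition is now stable with 5 blocks: {q6,q7,q10} | {q1,q3} | {q2} | {q9} | {q4,q8}.
The equivalence class containing q3 is {q1,q3}, of size 2.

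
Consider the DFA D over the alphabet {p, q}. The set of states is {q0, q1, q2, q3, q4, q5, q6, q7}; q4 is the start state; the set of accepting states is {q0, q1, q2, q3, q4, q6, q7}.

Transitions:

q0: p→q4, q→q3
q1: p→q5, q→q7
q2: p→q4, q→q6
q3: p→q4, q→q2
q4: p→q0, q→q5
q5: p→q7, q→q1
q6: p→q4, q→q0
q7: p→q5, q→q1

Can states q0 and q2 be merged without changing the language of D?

Yes

P0 = {q0,q1,q2,q3,q4,q6,q7} | {q5}.
Refine {q0,q1,q2,q3,q4,q6,q7} on symbol p: members go to different blocks, giving {q0,q2,q3,q4,q6} and {q1,q7}.
Split {q0,q2,q3,q4,q6} by δ(·,q) → {q0,q2,q3,q6} and {q4}.
Stable partition: {q0,q2,q3,q6} | {q5} | {q1,q7} | {q4} — 4 equivalence classes.
q0 and q2 lie in the same block of the stable partition, so they are equivalent — no string distinguishes them.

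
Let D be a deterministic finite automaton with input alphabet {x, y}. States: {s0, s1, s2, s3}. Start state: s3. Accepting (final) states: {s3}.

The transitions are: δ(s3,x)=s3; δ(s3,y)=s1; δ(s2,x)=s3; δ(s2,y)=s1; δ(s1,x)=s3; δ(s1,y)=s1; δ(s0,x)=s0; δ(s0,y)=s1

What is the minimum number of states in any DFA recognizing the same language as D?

2

First remove the unreachable states {s0,s2}; 2 states remain.
Start with accepting vs non-accepting: {s3} | {s1}.
No further refinement is possible. Final partition (2 blocks): {s3} | {s1}.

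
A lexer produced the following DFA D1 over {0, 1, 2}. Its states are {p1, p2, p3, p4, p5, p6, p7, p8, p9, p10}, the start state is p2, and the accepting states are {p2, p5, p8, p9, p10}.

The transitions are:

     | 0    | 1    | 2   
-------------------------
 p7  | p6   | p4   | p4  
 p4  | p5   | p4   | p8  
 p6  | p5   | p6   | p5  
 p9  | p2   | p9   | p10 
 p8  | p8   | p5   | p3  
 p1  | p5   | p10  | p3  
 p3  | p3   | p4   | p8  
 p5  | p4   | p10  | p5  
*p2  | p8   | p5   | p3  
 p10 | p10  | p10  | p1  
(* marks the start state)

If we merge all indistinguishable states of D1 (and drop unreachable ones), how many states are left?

6

Reachable states from the start: {p1,p2,p3,p4,p5,p8,p10}. Unreachable: {p6,p7,p9} — drop them.
Initial partition by acceptance: {p2,p5,p8,p10} | {p1,p3,p4}.
Refine {p2,p5,p8,p10} on symbol 0: members go to different blocks, giving {p2,p8,p10} and {p5}.
Split {p2,p8,p10} by δ(·,1) → {p2,p8} and {p10}.
Refine {p1,p3,p4} on symbol 0: members go to different blocks, giving {p1,p4} and {p3}.
Refine {p1,p4} on symbol 1: members go to different blocks, giving {p1} and {p4}.
No further refinement is possible. Final partition (6 blocks): {p2,p8} | {p1} | {p5} | {p10} | {p3} | {p4}.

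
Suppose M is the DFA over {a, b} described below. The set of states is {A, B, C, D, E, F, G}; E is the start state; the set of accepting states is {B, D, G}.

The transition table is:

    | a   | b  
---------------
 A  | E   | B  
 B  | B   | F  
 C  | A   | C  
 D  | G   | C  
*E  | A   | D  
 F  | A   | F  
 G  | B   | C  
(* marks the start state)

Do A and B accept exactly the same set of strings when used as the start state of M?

No

P0 = {B,D,G} | {A,C,E,F}.
Split {A,C,E,F} by δ(·,b) → {A,E} and {C,F}.
Stable partition: {B,D,G} | {A,E} | {C,F} — 3 equivalence classes.
A and B end up in different blocks, so they are distinguishable. For instance, the string 'ε' is accepted from only B.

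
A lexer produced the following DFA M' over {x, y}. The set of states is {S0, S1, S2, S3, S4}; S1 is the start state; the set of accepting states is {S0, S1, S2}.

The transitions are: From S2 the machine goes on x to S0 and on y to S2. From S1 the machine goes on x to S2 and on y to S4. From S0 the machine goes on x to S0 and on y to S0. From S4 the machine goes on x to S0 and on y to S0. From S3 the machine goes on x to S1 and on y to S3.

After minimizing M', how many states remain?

3

Reachable states from the start: {S0,S1,S2,S4}. Unreachable: {S3} — drop them.
P0 = {S0,S1,S2} | {S4}.
Split {S0,S1,S2} by δ(·,y) → {S0,S2} and {S1}.
The partition is now stable with 3 blocks: {S0,S2} | {S4} | {S1}.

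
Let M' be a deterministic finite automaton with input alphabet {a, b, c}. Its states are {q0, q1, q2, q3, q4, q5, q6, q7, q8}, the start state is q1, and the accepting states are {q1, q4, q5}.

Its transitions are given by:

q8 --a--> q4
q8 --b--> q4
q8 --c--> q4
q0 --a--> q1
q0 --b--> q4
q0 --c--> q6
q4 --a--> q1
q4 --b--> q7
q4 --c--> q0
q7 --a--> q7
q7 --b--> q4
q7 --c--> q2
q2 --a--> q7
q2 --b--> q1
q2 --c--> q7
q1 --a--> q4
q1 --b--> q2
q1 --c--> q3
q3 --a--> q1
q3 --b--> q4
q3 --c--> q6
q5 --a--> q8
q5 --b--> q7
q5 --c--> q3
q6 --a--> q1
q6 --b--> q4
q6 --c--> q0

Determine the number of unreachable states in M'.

BFS from q1 reaches {q0, q1, q2, q3, q4, q6, q7}; the 2 state(s) q5, q8 are never visited.

2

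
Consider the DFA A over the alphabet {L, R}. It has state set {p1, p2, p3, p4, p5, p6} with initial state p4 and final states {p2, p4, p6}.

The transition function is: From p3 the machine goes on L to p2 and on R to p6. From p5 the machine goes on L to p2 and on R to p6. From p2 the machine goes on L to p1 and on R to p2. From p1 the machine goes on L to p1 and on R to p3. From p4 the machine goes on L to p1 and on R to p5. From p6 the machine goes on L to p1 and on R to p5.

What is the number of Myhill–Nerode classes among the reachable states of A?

4

All states are reachable from the start state.
P0 = {p2,p4,p6} | {p1,p3,p5}.
On input R, block {p2,p4,p6} splits into {p4,p6} and {p2}.
Refine {p1,p3,p5} on symbol L: members go to different blocks, giving {p3,p5} and {p1}.
No further refinement is possible. Final partition (4 blocks): {p4,p6} | {p3,p5} | {p2} | {p1}.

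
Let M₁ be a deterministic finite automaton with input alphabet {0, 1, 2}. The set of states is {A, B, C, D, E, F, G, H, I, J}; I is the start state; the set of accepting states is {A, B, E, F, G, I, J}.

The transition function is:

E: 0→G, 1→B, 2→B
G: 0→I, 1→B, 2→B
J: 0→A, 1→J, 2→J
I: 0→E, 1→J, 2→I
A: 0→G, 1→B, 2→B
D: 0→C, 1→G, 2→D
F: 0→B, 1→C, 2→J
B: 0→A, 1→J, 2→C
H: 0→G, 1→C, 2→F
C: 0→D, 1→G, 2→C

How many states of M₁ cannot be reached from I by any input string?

2

No path from I leads to F, H; the other 8 states are all reachable.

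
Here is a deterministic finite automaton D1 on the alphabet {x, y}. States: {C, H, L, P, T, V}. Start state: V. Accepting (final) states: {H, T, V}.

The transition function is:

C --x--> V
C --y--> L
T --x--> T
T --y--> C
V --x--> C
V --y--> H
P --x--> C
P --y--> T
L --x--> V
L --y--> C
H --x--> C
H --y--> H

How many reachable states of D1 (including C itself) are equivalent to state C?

2

First remove the unreachable states {P,T}; 4 states remain.
P0 = {H,V} | {C,L}.
The partition is now stable with 2 blocks: {H,V} | {C,L}.
State C belongs to the block {C,L}, which has 2 states.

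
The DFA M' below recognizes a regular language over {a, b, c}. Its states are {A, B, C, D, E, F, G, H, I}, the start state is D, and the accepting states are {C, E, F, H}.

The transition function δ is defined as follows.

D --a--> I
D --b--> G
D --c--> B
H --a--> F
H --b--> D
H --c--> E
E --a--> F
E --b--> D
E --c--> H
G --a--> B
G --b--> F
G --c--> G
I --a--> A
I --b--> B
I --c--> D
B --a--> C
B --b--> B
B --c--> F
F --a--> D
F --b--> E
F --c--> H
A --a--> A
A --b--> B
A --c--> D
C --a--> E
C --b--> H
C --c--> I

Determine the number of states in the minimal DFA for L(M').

7

Every state is reachable, so we keep all 9.
P0 = {C,E,F,H} | {A,B,D,G,I}.
Refine {C,E,F,H} on symbol a: members go to different blocks, giving {C,E,H} and {F}.
Split {C,E,H} by δ(·,a) → {E,H} and {C}.
On input a, block {A,B,D,G,I} splits into {A,D,G,I} and {B}.
Split {A,D,G,I} by δ(·,a) → {A,D,I} and {G}.
On input b, block {A,D,I} splits into {A,I} and {D}.
The partition is now stable with 7 blocks: {E,H} | {A,I} | {F} | {C} | {B} | {G} | {D}.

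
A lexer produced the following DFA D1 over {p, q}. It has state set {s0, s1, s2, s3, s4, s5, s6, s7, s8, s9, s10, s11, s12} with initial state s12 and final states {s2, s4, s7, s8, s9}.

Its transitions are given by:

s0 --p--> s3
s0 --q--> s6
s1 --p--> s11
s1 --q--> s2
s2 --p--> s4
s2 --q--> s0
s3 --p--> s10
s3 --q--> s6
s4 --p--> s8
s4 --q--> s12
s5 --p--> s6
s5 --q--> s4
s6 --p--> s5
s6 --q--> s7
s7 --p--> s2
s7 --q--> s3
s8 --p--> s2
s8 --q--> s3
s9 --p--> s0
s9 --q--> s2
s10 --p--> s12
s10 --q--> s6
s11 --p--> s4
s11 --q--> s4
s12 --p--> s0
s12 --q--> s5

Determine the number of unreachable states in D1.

3

BFS from s12 reaches {s0, s2, s3, s4, s5, s6, s7, s8, s10, s12}; the 3 state(s) s1, s9, s11 are never visited.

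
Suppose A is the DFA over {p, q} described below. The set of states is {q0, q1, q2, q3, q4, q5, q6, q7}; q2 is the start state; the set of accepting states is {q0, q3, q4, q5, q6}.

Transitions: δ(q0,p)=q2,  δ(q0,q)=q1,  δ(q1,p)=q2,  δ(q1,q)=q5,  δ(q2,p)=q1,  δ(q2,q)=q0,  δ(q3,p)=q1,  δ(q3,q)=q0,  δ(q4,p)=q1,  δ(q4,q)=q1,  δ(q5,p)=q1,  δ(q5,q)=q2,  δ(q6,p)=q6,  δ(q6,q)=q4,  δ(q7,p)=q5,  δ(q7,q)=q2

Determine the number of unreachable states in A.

Starting at q2 and following transitions, the reachable set is {q0, q1, q2, q5}. That leaves q3, q4, q6, q7 unreachable — 4 in total.

4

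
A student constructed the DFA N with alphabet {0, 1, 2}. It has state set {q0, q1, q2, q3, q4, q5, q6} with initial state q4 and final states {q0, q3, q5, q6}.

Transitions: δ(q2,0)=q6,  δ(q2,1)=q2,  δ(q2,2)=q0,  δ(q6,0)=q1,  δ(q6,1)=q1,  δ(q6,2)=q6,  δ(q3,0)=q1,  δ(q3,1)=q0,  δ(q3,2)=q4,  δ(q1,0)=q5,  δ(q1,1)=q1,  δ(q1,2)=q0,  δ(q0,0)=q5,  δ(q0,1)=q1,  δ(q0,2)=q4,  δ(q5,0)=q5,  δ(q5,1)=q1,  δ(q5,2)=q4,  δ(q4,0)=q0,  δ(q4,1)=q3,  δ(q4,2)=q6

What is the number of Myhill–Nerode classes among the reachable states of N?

States {q2} cannot be reached from the start state, so discard them.
Start with accepting vs non-accepting: {q0,q3,q5,q6} | {q1,q4}.
On input 0, block {q0,q3,q5,q6} splits into {q0,q5} and {q3,q6}.
Refine {q1,q4} on symbol 1: members go to different blocks, giving {q1} and {q4}.
Split {q3,q6} by δ(·,1) → {q3} and {q6}.
Stable partition: {q0,q5} | {q1} | {q3} | {q4} | {q6} — 5 equivalence classes.

5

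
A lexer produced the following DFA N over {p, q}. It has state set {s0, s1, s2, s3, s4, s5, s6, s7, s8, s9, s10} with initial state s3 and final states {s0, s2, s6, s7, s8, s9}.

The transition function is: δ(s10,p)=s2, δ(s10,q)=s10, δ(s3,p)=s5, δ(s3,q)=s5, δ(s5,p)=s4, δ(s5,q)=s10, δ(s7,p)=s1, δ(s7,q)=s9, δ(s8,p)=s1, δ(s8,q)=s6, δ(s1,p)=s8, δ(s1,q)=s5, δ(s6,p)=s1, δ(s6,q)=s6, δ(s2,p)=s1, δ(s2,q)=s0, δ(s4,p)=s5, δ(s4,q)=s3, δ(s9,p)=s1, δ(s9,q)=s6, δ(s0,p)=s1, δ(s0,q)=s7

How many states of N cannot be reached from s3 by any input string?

0

Exploring from s3, all states are eventually visited, so none are unreachable.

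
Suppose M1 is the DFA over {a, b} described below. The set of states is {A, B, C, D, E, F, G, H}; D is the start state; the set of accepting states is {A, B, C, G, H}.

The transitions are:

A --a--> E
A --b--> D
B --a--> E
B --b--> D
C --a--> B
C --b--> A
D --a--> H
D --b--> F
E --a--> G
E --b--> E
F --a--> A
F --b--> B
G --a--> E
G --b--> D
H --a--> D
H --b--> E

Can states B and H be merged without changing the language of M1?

No

First remove the unreachable states {C}; 7 states remain.
Initial partition by acceptance: {A,B,G,H} | {D,E,F}.
On input b, block {D,E,F} splits into {D,E} and {F}.
On input b, block {D,E} splits into {D} and {E}.
Split {A,B,G,H} by δ(·,a) → {A,B,G} and {H}.
The partition is now stable with 5 blocks: {A,B,G} | {D} | {F} | {E} | {H}.
B and H end up in different blocks, so they are distinguishable. For instance, the string 'abb' is accepted from only H.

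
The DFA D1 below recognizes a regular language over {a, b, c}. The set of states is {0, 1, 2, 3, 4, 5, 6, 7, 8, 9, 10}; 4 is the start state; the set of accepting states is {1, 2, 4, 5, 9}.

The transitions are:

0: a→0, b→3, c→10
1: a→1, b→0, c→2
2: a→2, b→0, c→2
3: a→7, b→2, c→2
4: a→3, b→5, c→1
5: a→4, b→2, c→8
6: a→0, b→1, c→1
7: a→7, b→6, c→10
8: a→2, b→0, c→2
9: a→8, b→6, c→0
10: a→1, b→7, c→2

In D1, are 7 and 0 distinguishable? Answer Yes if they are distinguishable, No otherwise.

Reachable states from the start: {0,1,2,3,4,5,6,7,8,10}. Unreachable: {9} — drop them.
Initial partition by acceptance: {1,2,4,5} | {0,3,6,7,8,10}.
Split {1,2,4,5} by δ(·,a) → {1,2,5} and {4}.
Split {1,2,5} by δ(·,a) → {1,2} and {5}.
Split {0,3,6,7,8,10} by δ(·,a) → {0,3,6,7} and {8,10}.
Refine {0,3,6,7} on symbol b: members go to different blocks, giving {0,7} and {3,6}.
The partition is now stable with 6 blocks: {1,2} | {0,7} | {4} | {5} | {8,10} | {3,6}.
7 and 0 lie in the same block of the stable partition, so they are equivalent — no string distinguishes them.

No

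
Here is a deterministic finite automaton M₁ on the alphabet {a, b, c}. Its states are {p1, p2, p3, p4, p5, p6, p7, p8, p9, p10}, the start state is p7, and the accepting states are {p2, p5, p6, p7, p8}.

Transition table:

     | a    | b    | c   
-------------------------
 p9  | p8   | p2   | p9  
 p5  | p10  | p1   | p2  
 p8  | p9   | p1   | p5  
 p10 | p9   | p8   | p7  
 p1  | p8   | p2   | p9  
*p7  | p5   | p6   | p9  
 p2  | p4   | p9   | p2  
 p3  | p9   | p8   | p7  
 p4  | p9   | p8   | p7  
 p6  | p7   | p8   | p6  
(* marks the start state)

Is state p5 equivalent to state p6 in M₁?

No

First remove the unreachable states {p3}; 9 states remain.
Initial partition by acceptance: {p2,p5,p6,p7,p8} | {p1,p4,p9,p10}.
Refine {p2,p5,p6,p7,p8} on symbol a: members go to different blocks, giving {p2,p5,p8} and {p6,p7}.
Refine {p1,p4,p9,p10} on symbol a: members go to different blocks, giving {p1,p9} and {p4,p10}.
Refine {p2,p5,p8} on symbol a: members go to different blocks, giving {p2,p5} and {p8}.
Split {p6,p7} by δ(·,a) → {p6} and {p7}.
No further refinement is possible. Final partition (6 blocks): {p2,p5} | {p1,p9} | {p6} | {p4,p10} | {p8} | {p7}.
p5 and p6 end up in different blocks, so they are distinguishable. For instance, the string 'a' is accepted from only p6.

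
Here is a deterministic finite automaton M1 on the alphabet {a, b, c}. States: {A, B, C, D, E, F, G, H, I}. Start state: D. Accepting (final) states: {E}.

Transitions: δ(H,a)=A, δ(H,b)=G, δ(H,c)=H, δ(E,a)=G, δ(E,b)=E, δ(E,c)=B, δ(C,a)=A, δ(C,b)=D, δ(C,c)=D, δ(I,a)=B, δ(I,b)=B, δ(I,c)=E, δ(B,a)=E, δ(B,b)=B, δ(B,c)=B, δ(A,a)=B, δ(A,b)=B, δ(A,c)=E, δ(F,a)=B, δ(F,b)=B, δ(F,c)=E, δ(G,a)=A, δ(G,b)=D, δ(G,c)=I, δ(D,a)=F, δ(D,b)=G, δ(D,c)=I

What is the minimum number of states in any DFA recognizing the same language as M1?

First remove the unreachable states {C,H}; 7 states remain.
Start with accepting vs non-accepting: {E} | {A,B,D,F,G,I}.
Refine {A,B,D,F,G,I} on symbol a: members go to different blocks, giving {A,D,F,G,I} and {B}.
On input a, block {A,D,F,G,I} splits into {A,F,I} and {D,G}.
The partition is now stable with 4 blocks: {E} | {A,F,I} | {B} | {D,G}.

4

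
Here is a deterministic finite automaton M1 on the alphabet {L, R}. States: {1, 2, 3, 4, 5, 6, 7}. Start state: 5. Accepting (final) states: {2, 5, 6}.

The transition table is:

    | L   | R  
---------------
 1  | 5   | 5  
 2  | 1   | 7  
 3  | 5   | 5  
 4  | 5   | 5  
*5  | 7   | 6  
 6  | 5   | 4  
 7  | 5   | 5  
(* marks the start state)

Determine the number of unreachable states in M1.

Starting at 5 and following transitions, the reachable set is {4, 5, 6, 7}. That leaves 1, 2, 3 unreachable — 3 in total.

3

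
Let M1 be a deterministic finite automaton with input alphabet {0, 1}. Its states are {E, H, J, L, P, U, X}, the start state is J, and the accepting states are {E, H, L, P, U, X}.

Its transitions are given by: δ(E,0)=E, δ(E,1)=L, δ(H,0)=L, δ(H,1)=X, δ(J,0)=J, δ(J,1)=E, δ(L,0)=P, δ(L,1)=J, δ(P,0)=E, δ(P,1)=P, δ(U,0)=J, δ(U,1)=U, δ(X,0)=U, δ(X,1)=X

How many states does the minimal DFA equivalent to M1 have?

4

States {H,U,X} cannot be reached from the start state, so discard them.
Start with accepting vs non-accepting: {E,L,P} | {J}.
On input 1, block {E,L,P} splits into {E,P} and {L}.
On input 1, block {E,P} splits into {P} and {E}.
Stable partition: {P} | {J} | {L} | {E} — 4 equivalence classes.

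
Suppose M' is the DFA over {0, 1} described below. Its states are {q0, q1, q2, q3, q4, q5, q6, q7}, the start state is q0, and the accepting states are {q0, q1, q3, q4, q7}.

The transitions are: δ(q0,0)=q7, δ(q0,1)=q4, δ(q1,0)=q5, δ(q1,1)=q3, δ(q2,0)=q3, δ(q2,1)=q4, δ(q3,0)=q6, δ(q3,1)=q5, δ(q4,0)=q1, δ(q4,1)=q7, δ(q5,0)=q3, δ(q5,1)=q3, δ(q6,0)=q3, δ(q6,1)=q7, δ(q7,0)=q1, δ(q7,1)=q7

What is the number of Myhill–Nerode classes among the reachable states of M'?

6

Reachable states from the start: {q0,q1,q3,q4,q5,q6,q7}. Unreachable: {q2} — drop them.
Start with accepting vs non-accepting: {q0,q1,q3,q4,q7} | {q5,q6}.
On input 0, block {q0,q1,q3,q4,q7} splits into {q0,q4,q7} and {q1,q3}.
Refine {q0,q4,q7} on symbol 0: members go to different blocks, giving {q4,q7} and {q0}.
Refine {q5,q6} on symbol 1: members go to different blocks, giving {q5} and {q6}.
Split {q1,q3} by δ(·,0) → {q1} and {q3}.
The partition is now stable with 6 blocks: {q4,q7} | {q5} | {q1} | {q0} | {q6} | {q3}.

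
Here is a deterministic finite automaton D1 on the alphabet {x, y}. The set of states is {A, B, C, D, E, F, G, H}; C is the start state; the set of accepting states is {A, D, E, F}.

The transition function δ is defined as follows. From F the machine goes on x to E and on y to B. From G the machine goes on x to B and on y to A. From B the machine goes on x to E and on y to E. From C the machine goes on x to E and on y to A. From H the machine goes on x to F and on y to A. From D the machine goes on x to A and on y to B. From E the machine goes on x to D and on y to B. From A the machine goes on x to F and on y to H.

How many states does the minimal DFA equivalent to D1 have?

Reachable states from the start: {A,B,C,D,E,F,H}. Unreachable: {G} — drop them.
P0 = {A,D,E,F} | {B,C,H}.
The partition is now stable with 2 blocks: {A,D,E,F} | {B,C,H}.

2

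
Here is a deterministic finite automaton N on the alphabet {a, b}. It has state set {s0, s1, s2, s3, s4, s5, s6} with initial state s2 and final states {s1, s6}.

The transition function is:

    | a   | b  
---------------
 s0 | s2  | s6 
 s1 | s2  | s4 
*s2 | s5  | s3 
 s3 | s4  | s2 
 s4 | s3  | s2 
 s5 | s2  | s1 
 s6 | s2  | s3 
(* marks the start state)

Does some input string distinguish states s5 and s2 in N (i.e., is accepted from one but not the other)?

Yes

First remove the unreachable states {s0,s6}; 5 states remain.
Start with accepting vs non-accepting: {s1} | {s2,s3,s4,s5}.
Split {s2,s3,s4,s5} by δ(·,b) → {s2,s3,s4} and {s5}.
Split {s2,s3,s4} by δ(·,a) → {s3,s4} and {s2}.
The partition is now stable with 4 blocks: {s1} | {s3,s4} | {s5} | {s2}.
s5 and s2 end up in different blocks, so they are distinguishable. For instance, the string 'b' is accepted from only s5.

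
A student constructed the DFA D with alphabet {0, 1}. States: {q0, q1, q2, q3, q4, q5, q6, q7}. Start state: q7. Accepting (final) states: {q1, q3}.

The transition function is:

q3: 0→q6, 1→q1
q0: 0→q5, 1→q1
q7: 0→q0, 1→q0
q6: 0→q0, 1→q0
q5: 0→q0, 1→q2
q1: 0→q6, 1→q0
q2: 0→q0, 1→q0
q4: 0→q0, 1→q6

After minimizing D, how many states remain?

States {q3,q4} cannot be reached from the start state, so discard them.
Start with accepting vs non-accepting: {q1} | {q0,q2,q5,q6,q7}.
Refine {q0,q2,q5,q6,q7} on symbol 1: members go to different blocks, giving {q2,q5,q6,q7} and {q0}.
On input 1, block {q2,q5,q6,q7} splits into {q2,q6,q7} and {q5}.
The partition is now stable with 4 blocks: {q1} | {q2,q6,q7} | {q0} | {q5}.

4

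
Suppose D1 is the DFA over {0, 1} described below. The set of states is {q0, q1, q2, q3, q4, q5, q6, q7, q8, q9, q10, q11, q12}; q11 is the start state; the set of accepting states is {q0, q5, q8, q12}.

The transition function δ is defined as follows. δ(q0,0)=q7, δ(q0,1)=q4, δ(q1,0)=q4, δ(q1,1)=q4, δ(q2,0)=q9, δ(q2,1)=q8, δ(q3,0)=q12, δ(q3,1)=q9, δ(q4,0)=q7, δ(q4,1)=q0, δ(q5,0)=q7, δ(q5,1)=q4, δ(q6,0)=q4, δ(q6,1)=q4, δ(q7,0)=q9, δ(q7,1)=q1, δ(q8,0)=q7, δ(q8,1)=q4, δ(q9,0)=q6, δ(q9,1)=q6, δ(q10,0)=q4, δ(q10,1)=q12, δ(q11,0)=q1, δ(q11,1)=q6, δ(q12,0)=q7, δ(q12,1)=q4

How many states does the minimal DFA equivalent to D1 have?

States {q2,q3,q5,q8,q10,q12} cannot be reached from the start state, so discard them.
P0 = {q0} | {q1,q4,q6,q7,q9,q11}.
Split {q1,q4,q6,q7,q9,q11} by δ(·,1) → {q1,q6,q7,q9,q11} and {q4}.
Split {q1,q6,q7,q9,q11} by δ(·,0) → {q7,q9,q11} and {q1,q6}.
Split {q7,q9,q11} by δ(·,0) → {q9,q11} and {q7}.
No further refinement is possible. Final partition (5 blocks): {q0} | {q9,q11} | {q4} | {q1,q6} | {q7}.

5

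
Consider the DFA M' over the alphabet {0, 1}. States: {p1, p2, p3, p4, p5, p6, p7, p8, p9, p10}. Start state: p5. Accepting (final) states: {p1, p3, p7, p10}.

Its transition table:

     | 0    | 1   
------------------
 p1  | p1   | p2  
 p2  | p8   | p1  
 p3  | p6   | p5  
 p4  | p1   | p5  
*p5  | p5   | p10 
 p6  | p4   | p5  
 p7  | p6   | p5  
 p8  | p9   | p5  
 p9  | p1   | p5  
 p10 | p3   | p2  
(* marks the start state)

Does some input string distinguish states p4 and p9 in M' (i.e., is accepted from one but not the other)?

States {p7} cannot be reached from the start state, so discard them.
Initial partition by acceptance: {p1,p3,p10} | {p2,p4,p5,p6,p8,p9}.
Split {p1,p3,p10} by δ(·,0) → {p1,p10} and {p3}.
Refine {p1,p10} on symbol 0: members go to different blocks, giving {p1} and {p10}.
On input 0, block {p2,p4,p5,p6,p8,p9} splits into {p2,p5,p6,p8} and {p4,p9}.
Refine {p2,p5,p6,p8} on symbol 0: members go to different blocks, giving {p2,p5} and {p6,p8}.
Split {p2,p5} by δ(·,0) → {p2} and {p5}.
No further refinement is possible. Final partition (7 blocks): {p1} | {p2} | {p3} | {p10} | {p4,p9} | {p6,p8} | {p5}.
p4 and p9 lie in the same block of the stable partition, so they are equivalent — no string distinguishes them.

No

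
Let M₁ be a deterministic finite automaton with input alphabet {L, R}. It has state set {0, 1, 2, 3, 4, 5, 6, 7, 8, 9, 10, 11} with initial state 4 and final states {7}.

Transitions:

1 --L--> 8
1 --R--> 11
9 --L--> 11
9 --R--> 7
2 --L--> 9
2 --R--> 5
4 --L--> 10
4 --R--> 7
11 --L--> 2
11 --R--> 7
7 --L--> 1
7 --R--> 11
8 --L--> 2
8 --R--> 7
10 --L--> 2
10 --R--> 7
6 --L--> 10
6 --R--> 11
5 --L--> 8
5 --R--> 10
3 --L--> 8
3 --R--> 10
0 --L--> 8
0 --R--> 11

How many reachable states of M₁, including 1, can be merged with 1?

2

Reachable states from the start: {1,2,4,5,7,8,9,10,11}. Unreachable: {0,3,6} — drop them.
Initial partition by acceptance: {7} | {1,2,4,5,8,9,10,11}.
Refine {1,2,4,5,8,9,10,11} on symbol R: members go to different blocks, giving {4,8,9,10,11} and {1,2,5}.
On input L, block {4,8,9,10,11} splits into {8,10,11} and {4,9}.
Split {1,2,5} by δ(·,L) → {1,5} and {2}.
No further refinement is possible. Final partition (5 blocks): {7} | {8,10,11} | {1,5} | {4,9} | {2}.
State 1 belongs to the block {1,5}, which has 2 states.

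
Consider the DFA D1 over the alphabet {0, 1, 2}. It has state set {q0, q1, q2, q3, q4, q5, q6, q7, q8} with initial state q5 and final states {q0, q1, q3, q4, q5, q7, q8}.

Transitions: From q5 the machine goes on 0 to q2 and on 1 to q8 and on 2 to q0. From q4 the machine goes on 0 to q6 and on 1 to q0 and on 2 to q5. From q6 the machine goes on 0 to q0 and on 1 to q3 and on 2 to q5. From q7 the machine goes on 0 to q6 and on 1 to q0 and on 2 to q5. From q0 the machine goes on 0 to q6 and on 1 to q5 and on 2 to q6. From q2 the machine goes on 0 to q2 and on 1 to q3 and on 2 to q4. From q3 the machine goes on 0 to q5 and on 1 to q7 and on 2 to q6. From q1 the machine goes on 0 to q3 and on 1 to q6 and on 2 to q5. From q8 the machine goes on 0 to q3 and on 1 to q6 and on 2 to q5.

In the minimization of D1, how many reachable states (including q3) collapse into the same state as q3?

First remove the unreachable states {q1}; 8 states remain.
P0 = {q0,q3,q4,q5,q7,q8} | {q2,q6}.
Split {q0,q3,q4,q5,q7,q8} by δ(·,0) → {q0,q4,q5,q7} and {q3,q8}.
Refine {q0,q4,q5,q7} on symbol 1: members go to different blocks, giving {q0,q4,q7} and {q5}.
Refine {q0,q4,q7} on symbol 1: members go to different blocks, giving {q4,q7} and {q0}.
Split {q2,q6} by δ(·,0) → {q2} and {q6}.
Split {q3,q8} by δ(·,0) → {q3} and {q8}.
The partition is now stable with 7 blocks: {q4,q7} | {q2} | {q3} | {q5} | {q0} | {q6} | {q8}.
State q3 belongs to the block {q3}, which has 1 states.

1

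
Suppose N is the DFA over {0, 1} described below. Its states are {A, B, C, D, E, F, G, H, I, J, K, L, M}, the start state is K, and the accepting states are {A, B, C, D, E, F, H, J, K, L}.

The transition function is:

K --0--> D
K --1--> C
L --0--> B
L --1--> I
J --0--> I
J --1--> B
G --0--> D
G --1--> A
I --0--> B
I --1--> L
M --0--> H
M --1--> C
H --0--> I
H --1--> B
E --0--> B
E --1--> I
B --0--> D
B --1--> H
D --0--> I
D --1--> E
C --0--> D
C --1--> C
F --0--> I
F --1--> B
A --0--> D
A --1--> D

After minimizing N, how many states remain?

Reachable states from the start: {B,C,D,E,H,I,K,L}. Unreachable: {A,F,G,J,M} — drop them.
P0 = {B,C,D,E,H,K,L} | {I}.
Refine {B,C,D,E,H,K,L} on symbol 0: members go to different blocks, giving {B,C,E,K,L} and {D,H}.
Refine {B,C,E,K,L} on symbol 0: members go to different blocks, giving {B,C,K} and {E,L}.
Refine {B,C,K} on symbol 1: members go to different blocks, giving {C,K} and {B}.
Refine {D,H} on symbol 1: members go to different blocks, giving {D} and {H}.
No further refinement is possible. Final partition (6 blocks): {C,K} | {I} | {D} | {E,L} | {B} | {H}.

6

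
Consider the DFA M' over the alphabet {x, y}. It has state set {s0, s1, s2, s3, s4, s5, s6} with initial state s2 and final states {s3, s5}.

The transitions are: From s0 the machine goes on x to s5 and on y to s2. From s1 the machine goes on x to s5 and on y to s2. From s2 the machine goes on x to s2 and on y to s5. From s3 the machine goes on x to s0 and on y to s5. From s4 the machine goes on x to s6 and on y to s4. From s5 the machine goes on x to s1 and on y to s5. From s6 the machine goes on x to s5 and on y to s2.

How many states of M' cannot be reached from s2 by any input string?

4

BFS from s2 reaches {s1, s2, s5}; the 4 state(s) s0, s3, s4, s6 are never visited.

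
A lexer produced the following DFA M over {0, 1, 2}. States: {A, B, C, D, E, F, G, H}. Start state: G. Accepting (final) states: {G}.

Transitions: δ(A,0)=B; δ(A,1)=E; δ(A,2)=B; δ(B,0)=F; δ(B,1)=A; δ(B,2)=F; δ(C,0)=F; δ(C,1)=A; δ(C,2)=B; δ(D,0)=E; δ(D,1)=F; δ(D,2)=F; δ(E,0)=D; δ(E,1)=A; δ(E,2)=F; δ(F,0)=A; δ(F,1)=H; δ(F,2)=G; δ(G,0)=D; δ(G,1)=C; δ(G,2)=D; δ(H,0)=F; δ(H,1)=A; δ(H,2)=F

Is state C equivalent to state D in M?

No

Every state is reachable, so we keep all 8.
P0 = {G} | {A,B,C,D,E,F,H}.
Refine {A,B,C,D,E,F,H} on symbol 2: members go to different blocks, giving {A,B,C,D,E,H} and {F}.
Split {A,B,C,D,E,H} by δ(·,0) → {A,D,E} and {B,C,H}.
On input 0, block {A,D,E} splits into {D,E} and {A}.
Refine {D,E} on symbol 1: members go to different blocks, giving {D} and {E}.
On input 2, block {B,C,H} splits into {B,H} and {C}.
No further refinement is possible. Final partition (7 blocks): {G} | {D} | {F} | {B,H} | {A} | {E} | {C}.
C and D end up in different blocks, so they are distinguishable. For instance, the string '02' is accepted from only C.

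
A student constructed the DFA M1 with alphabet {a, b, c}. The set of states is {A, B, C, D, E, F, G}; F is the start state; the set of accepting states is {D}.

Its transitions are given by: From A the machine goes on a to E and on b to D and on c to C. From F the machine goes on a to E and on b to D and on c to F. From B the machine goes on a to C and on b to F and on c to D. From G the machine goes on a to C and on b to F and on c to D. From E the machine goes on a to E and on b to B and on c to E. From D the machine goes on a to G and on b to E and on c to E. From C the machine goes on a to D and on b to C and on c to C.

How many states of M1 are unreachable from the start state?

1

No path from F leads to A; the other 6 states are all reachable.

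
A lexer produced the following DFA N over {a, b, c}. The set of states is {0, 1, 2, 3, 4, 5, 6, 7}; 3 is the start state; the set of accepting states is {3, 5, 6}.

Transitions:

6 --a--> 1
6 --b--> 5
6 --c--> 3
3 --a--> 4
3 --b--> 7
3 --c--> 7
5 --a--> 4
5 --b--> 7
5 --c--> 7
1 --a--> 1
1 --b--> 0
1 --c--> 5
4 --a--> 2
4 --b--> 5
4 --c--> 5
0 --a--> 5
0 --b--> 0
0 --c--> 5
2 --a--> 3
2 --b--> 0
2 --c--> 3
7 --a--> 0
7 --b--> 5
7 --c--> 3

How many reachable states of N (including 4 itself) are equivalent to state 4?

Reachable states from the start: {0,2,3,4,5,7}. Unreachable: {1,6} — drop them.
Start with accepting vs non-accepting: {3,5} | {0,2,4,7}.
On input a, block {0,2,4,7} splits into {0,2} and {4,7}.
Stable partition: {3,5} | {0,2} | {4,7} — 3 equivalence classes.
The equivalence class containing 4 is {4,7}, of size 2.

2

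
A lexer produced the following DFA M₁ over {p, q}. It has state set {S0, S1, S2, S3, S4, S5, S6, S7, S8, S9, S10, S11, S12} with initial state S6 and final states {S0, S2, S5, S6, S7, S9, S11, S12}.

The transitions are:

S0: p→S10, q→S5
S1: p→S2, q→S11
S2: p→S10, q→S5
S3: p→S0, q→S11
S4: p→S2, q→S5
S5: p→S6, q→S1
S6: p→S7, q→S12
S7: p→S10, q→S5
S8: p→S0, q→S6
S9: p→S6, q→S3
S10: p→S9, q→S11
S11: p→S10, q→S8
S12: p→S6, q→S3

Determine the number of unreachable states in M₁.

No path from S6 leads to S4; the other 12 states are all reachable.

1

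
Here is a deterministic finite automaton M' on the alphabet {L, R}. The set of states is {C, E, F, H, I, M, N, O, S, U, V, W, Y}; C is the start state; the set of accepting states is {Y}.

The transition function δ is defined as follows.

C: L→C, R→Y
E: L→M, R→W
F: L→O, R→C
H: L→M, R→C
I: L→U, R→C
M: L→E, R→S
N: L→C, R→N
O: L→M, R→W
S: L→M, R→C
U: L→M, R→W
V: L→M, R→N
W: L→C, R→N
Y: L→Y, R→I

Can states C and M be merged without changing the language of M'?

Reachable states from the start: {C,E,I,M,N,S,U,W,Y}. Unreachable: {F,H,O,V} — drop them.
Initial partition by acceptance: {Y} | {C,E,I,M,N,S,U,W}.
Refine {C,E,I,M,N,S,U,W} on symbol R: members go to different blocks, giving {E,I,M,N,S,U,W} and {C}.
Split {E,I,M,N,S,U,W} by δ(·,L) → {E,I,M,S,U} and {N,W}.
On input R, block {E,I,M,S,U} splits into {E,U} and {I,S} and {M}.
Refine {I,S} on symbol L: members go to different blocks, giving {I} and {S}.
Stable partition: {Y} | {E,U} | {C} | {N,W} | {I} | {M} | {S} — 7 equivalence classes.
C and M end up in different blocks, so they are distinguishable. For instance, the string 'R' is accepted from only C.

No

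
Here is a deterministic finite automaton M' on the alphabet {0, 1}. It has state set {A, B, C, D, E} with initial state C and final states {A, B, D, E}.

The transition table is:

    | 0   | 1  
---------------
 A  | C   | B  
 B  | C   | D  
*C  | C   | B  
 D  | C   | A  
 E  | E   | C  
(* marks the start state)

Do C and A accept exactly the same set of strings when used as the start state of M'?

No

Reachable states from the start: {A,B,C,D}. Unreachable: {E} — drop them.
Initial partition by acceptance: {A,B,D} | {C}.
No further refinement is possible. Final partition (2 blocks): {A,B,D} | {C}.
C and A end up in different blocks, so they are distinguishable. For instance, the string 'ε' is accepted from only A.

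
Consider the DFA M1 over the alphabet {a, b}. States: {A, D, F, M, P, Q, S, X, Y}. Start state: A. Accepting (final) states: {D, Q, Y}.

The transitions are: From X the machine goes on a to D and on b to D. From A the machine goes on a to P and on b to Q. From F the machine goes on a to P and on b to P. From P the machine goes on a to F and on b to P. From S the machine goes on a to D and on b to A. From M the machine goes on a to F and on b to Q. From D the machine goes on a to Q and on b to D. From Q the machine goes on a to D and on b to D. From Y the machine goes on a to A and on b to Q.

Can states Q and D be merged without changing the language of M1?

Yes

States {M,S,X,Y} cannot be reached from the start state, so discard them.
Initial partition by acceptance: {D,Q} | {A,F,P}.
Split {A,F,P} by δ(·,b) → {F,P} and {A}.
No further refinement is possible. Final partition (3 blocks): {D,Q} | {F,P} | {A}.
Q and D lie in the same block of the stable partition, so they are equivalent — no string distinguishes them.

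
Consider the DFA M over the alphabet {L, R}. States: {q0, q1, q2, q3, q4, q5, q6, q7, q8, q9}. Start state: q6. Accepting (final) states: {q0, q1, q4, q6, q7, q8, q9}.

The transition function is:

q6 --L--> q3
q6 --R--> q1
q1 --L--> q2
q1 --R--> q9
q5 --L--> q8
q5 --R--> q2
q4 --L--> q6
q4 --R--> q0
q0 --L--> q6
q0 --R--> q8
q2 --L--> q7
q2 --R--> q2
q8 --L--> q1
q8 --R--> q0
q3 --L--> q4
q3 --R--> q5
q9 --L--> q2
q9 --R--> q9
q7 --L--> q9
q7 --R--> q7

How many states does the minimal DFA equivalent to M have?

Every state is reachable, so we keep all 10.
P0 = {q0,q1,q4,q6,q7,q8,q9} | {q2,q3,q5}.
Refine {q0,q1,q4,q6,q7,q8,q9} on symbol L: members go to different blocks, giving {q0,q4,q7,q8} and {q1,q6,q9}.
The partition is now stable with 3 blocks: {q0,q4,q7,q8} | {q2,q3,q5} | {q1,q6,q9}.

3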